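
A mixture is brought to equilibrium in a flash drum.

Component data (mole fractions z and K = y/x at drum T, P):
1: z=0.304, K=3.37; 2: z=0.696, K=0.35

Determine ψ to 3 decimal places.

ψ = 0.174

Material balance + equilibrium reduce to Σ zᵢ(Kᵢ−1)/(1+ψ(Kᵢ−1)) = 0.
Feasibility: ΣzᵢKᵢ = 1.268, Σzᵢ/Kᵢ = 2.079 — both > 1, two phases present.
Newton iteration, ψ⁰ = 0.58:
  ψ = 0.580: g = -0.4228, g' = -1.060 → ψ = 0.181
  ψ = 0.181: g = -0.0089, g' = -1.213 → ψ = 0.174
Converged at ψ = 0.174.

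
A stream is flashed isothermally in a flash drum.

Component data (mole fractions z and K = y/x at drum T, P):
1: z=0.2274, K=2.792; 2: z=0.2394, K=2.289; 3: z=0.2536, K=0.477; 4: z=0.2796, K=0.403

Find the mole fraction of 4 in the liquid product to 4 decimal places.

x_4 = 0.3913

Material balance + equilibrium reduce to Σ zᵢ(Kᵢ−1)/(1+ψ(Kᵢ−1)) = 0.
Check two-phase: ΣzᵢKᵢ = 1.4165 > 1 and Σzᵢ/Kᵢ = 1.4115 > 1, so g(0) = 0.4165 > 0 and g(1) = -0.4115 < 0.
Newton–Raphson from ψ = 0.51:
  ψ = 0.5100: g = -0.02177, g' = -0.6792 → ψ = 0.4779
  ψ = 0.4779: g = 0.00005, g' = -0.6826 → ψ = 0.4780
Converged at ψ = 0.4780.
Compositions from xᵢ = zᵢ/(1+ψ(Kᵢ−1)), yᵢ = Kᵢxᵢ:
  1: x = 0.1225, y = 0.3420
  2: x = 0.1481, y = 0.3391
  3: x = 0.3381, y = 0.1613
  4: x = 0.3913, y = 0.1577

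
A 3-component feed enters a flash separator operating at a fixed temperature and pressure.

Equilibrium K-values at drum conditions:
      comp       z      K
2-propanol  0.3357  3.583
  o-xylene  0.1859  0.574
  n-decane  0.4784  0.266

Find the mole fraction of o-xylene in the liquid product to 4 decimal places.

Let ψ = V/F and solve Σ zᵢ(Kᵢ−1)/(1+ψ(Kᵢ−1)) = 0.
Feasibility: ΣzᵢKᵢ = 1.4368, Σzᵢ/Kᵢ = 2.2161 — both > 1, two phases present.
Newton–Raphson from ψ = 0.4:
  ψ = 0.4000: g = -0.16607, g' = -1.1073 → ψ = 0.2500
  ψ = 0.2500: g = 0.00816, g' = -1.2558 → ψ = 0.2565
Converged at ψ = 0.2565.
Compositions from xᵢ = zᵢ/(1+ψ(Kᵢ−1)), yᵢ = Kᵢxᵢ:
  2-propanol: x = 0.2019, y = 0.7234
  o-xylene: x = 0.2087, y = 0.1198
  n-decane: x = 0.5894, y = 0.1568

x_o-xylene = 0.2087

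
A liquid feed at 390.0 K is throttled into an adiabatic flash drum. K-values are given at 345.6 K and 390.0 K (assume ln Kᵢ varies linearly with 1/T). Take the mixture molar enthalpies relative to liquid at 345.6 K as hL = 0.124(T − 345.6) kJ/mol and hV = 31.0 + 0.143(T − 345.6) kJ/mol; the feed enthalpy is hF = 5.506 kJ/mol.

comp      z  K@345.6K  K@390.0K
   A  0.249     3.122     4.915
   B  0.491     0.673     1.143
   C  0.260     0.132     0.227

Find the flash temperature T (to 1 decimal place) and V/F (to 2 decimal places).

Adiabatic flash: solve Rachford–Rice at each trial T, then check hF = ψ·hV(T) + (1−ψ)·hL(T).
  T = 345.6 K: K = (3.122, 0.673, 0.132), RR gives ψ = 0.122, H_out = 3.785 kJ/mol
  T = 390.0 K: K = (4.915, 1.143, 0.227), RR gives ψ = 0.578, H_out = 23.923 kJ/mol
  T = 367.8 K: K = (3.971, 0.891, 0.176), RR gives ψ = 0.357, H_out = 13.966 kJ/mol
  T = 356.7 K: K = (3.534, 0.778, 0.153), RR gives ψ = 0.241, H_out = 8.893 kJ/mol
  T = 351.1 K: K = (3.323, 0.724, 0.142), RR gives ψ = 0.182, H_out = 6.328 kJ/mol
  T = 348.4 K: K = (3.224, 0.699, 0.137), RR gives ψ = 0.153, H_out = 5.084 kJ/mol
  T = 349.8 K: K = (3.275, 0.712, 0.140), RR gives ψ = 0.168, H_out = 5.730 kJ/mol
Linear interpolation between T = 348.4 (H_out = 5.084) and T = 349.8 (H_out = 5.730) on hF = 5.506 gives T ≈ 349.3 K, at which ψ = 0.16.

T = 349.3 K, V/F = 0.16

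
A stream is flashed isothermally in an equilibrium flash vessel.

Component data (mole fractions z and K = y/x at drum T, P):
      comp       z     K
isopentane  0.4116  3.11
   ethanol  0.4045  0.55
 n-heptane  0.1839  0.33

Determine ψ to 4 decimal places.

ψ = 0.5033

Rachford–Rice: g(ψ) = Σ zᵢ(Kᵢ−1)/(1+ψ(Kᵢ−1)) = 0.
Feasibility: ΣzᵢKᵢ = 1.5632, Σzᵢ/Kᵢ = 1.4251 — both > 1, two phases present.
Newton iteration, ψ⁰ = 0.5:
  ψ = 0.5000: g = 0.00246, g' = -0.7570 → ψ = 0.5033
Converged at ψ = 0.5033.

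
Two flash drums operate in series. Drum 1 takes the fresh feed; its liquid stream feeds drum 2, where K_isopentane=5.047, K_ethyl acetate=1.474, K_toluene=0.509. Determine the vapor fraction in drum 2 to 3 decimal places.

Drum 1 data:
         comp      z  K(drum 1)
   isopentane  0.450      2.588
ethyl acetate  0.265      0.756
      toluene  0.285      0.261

V/F (drum 2) = 0.774

Drum 1:
Newton iteration, ψ₁⁰ = 0.66:
  ψ₁ = 0.660: g = -0.1393, g' = -0.886 → ψ₁ = 0.503
  ψ₁ = 0.503: g = -0.0115, g' = -0.765 → ψ₁ = 0.488
Converged at ψ₁ = 0.488.
Drum-1 compositions:
  isopentane: x = 0.254, y = 0.656
  ethyl acetate: x = 0.301, y = 0.227
  toluene: x = 0.446, y = 0.116
Drum-2 feed = drum-1 liquid: z₂ = (0.2536, 0.3008, 0.4456).
Drum 2:
Let ψ₂ = V/F and solve Σ zᵢ(Kᵢ−1)/(1+ψ₂(Kᵢ−1)) = 0.
g(0) = ΣzᵢKᵢ − 1 = 0.950 and g(1) = 1 − Σzᵢ/Kᵢ = -0.130, so a root lies in (0, 1).
Iterate (Newton) starting at ψ₂ = 0.55:
  ψ₂ = 0.550: g = 0.1315, g' = -0.643 → ψ₂ = 0.754
  ψ₂ = 0.754: g = 0.0107, g' = -0.561 → ψ₂ = 0.774
Converged at ψ₂ = 0.774.
  isopentane: x = 0.061, y = 0.310
  ethyl acetate: x = 0.220, y = 0.324
  toluene: x = 0.719, y = 0.366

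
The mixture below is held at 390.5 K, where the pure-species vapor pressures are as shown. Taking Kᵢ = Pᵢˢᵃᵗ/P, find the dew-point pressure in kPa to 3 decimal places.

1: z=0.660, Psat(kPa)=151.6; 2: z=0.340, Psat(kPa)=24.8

At the dew point ψ → 1, so Σzᵢ/Kᵢ = 1 with Kᵢ = Pᵢˢᵃᵗ/P ⇒ 1/P = Σzᵢ/Pᵢˢᵃᵗ.
1/P = 0.660/151.6 + 0.340/24.8 = 0.018063 ⇒ P = 55.361 kPa

Pdew = 55.361 kPa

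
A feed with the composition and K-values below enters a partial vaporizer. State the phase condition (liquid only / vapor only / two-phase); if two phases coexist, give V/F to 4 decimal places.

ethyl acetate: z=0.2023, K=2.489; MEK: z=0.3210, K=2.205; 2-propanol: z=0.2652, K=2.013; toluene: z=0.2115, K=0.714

ΣzᵢKᵢ = 1.8962; Σzᵢ/Kᵢ = 0.6548.
Since Σzᵢ/Kᵢ < 1 the mixture is above its dew point — single vapor phase.

vapor only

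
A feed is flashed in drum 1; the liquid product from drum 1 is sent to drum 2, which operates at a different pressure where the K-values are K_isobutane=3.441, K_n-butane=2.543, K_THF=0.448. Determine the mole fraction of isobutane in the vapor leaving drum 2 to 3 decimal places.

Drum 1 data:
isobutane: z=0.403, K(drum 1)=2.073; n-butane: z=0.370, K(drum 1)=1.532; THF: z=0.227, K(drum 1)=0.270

Drum 1:
Iterate (Newton) starting at ψ₁ = 0.62:
  ψ₁ = 0.620: g = 0.1050, g' = -0.630 → ψ₁ = 0.787
  ψ₁ = 0.787: g = -0.0159, g' = -0.856 → ψ₁ = 0.768
Converged at ψ₁ = 0.768.
Drum-1 compositions:
  isobutane: x = 0.221, y = 0.458
  n-butane: x = 0.263, y = 0.402
  THF: x = 0.516, y = 0.139
Drum-2 feed = drum-1 liquid: z₂ = (0.2210, 0.2627, 0.5163).
Drum 2:
Material balance + equilibrium reduce to Σ zᵢ(Kᵢ−1)/(1+ψ₂(Kᵢ−1)) = 0.
Feasibility: ΣzᵢKᵢ = 1.660, Σzᵢ/Kᵢ = 1.320 — both > 1, two phases present.
Newton–Raphson from ψ₂ = 0.5:
  ψ₂ = 0.500: g = 0.0781, g' = -0.766 → ψ₂ = 0.602
  ψ₂ = 0.602: g = 0.0018, g' = -0.737 → ψ₂ = 0.604
Converged at ψ₂ = 0.604.
  isobutane: x = 0.089, y = 0.307
  n-butane: x = 0.136, y = 0.346
  THF: x = 0.775, y = 0.347

y_isobutane (drum 2) = 0.307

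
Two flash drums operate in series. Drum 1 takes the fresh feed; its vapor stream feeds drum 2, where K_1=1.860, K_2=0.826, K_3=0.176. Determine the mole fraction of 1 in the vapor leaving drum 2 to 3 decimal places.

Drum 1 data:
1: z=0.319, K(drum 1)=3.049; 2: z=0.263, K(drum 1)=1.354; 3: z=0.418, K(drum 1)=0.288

y_1 (drum 2) = 0.666

Drum 1:
Let ψ₁ = V/F and solve Σ zᵢ(Kᵢ−1)/(1+ψ₁(Kᵢ−1)) = 0.
g(0) = ΣzᵢKᵢ − 1 = 0.449 and g(1) = 1 − Σzᵢ/Kᵢ = -0.750, so a root lies in (0, 1).
Iterate (Newton) starting at ψ₁ = 0.5:
  ψ₁ = 0.500: g = -0.0602, g' = -0.861 → ψ₁ = 0.430
  ψ₁ = 0.430: g = -0.0008, g' = -0.844 → ψ₁ = 0.429
Converged at ψ₁ = 0.429.
Drum-1 compositions:
  1: x = 0.170, y = 0.518
  2: x = 0.228, y = 0.309
  3: x = 0.602, y = 0.173
Drum-2 feed = drum-1 vapor: z₂ = (0.5175, 0.3091, 0.1734).
Drum 2:
Let ψ₂ = V/F and solve Σ zᵢ(Kᵢ−1)/(1+ψ₂(Kᵢ−1)) = 0.
g(0) = ΣzᵢKᵢ − 1 = 0.248 and g(1) = 1 − Σzᵢ/Kᵢ = -0.638, so a root lies in (0, 1).
Newton iteration, ψ₂⁰ = 0.5:
  ψ₂ = 0.500: g = 0.0094, g' = -0.539 → ψ₂ = 0.517
Converged at ψ₂ = 0.517.
  1: x = 0.358, y = 0.666
  2: x = 0.340, y = 0.281
  3: x = 0.302, y = 0.053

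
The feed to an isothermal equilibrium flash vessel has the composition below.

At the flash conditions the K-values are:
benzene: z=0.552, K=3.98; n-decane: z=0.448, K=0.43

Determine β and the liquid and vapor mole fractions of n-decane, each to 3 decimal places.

β = 0.818, x_n-decane = 0.839, y_n-decane = 0.361

Let β = V/F and solve Σ zᵢ(Kᵢ−1)/(1+β(Kᵢ−1)) = 0.
g(0) = ΣzᵢKᵢ − 1 = 1.390 and g(1) = 1 − Σzᵢ/Kᵢ = -0.181, so a root lies in (0, 1).
Iterate (Newton) starting at β = 0.5:
  β = 0.500: g = 0.3035, g' = -1.075 → β = 0.782
  β = 0.782: g = 0.0330, g' = -0.916 → β = 0.818
Converged at β = 0.818.
Compositions from xᵢ = zᵢ/(1+β(Kᵢ−1)), yᵢ = Kᵢxᵢ:
  benzene: x = 0.161, y = 0.639
  n-decane: x = 0.839, y = 0.361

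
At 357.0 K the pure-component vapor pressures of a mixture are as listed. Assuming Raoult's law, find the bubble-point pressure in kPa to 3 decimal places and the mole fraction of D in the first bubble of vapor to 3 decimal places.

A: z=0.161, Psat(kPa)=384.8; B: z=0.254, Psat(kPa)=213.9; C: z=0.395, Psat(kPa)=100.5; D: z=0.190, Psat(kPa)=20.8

At the bubble point ψ → 0, so ΣzᵢKᵢ = 1 with Kᵢ = Pᵢˢᵃᵗ/P ⇒ P = ΣzᵢPᵢˢᵃᵗ.
P = 0.161·384.8 + 0.254·213.9 + 0.395·100.5 + 0.190·20.8 = 159.933 kPa
yᵢ = zᵢPᵢˢᵃᵗ/P ⇒ y_D = 0.190·20.8/159.933 = 0.025

Pbub = 159.933 kPa, y_D = 0.025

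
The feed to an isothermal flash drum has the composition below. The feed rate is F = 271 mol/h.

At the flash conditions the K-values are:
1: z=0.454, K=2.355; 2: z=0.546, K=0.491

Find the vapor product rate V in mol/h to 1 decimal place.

Let ψ = V/F and solve Σ zᵢ(Kᵢ−1)/(1+ψ(Kᵢ−1)) = 0.
g(0) = ΣzᵢKᵢ − 1 = 0.337 and g(1) = 1 − Σzᵢ/Kᵢ = -0.305, so a root lies in (0, 1).
Binary case is linear: z₁(K₁−1)(1+ψ(K₂−1)) + z₂(K₂−1)(1+ψ(K₁−1)) = 0
⇒ ψ = [z₁(K₁−1)+z₂(K₂−1)] / [−(K₁−1)(K₂−1)] = 0.3373/0.6897 = 0.489
Then V = ψ·F = 0.4890·271 = 132.5 mol/h and L = F − V = 138.5 mol/h.

V = 132.5 mol/h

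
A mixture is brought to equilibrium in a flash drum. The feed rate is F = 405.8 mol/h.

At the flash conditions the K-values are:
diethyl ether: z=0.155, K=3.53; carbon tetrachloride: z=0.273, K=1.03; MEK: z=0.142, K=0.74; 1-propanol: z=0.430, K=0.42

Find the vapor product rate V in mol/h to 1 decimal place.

Material balance + equilibrium reduce to Σ zᵢ(Kᵢ−1)/(1+V/F(Kᵢ−1)) = 0.
Feasibility: ΣzᵢKᵢ = 1.114, Σzᵢ/Kᵢ = 1.525 — both > 1, two phases present.
Iterate (Newton) starting at V/F = 0.45:
  V/F = 0.450: g = -0.1878, g' = -0.494 → V/F = 0.070
  V/F = 0.070: g = 0.0437, g' = -0.883 → V/F = 0.120
  V/F = 0.120: g = 0.0032, g' = -0.762 → V/F = 0.124
Converged at V/F = 0.124.
Then V = V/F·F = 0.1237·405.8 = 50.2 mol/h and L = F − V = 355.6 mol/h.

V = 50.2 mol/h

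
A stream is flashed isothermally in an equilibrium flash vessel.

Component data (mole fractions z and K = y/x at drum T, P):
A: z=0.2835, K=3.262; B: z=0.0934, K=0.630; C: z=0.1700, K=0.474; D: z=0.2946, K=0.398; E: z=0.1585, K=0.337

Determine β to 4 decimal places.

β = 0.1817

Material balance + equilibrium reduce to Σ zᵢ(Kᵢ−1)/(1+β(Kᵢ−1)) = 0.
Feasibility: ΣzᵢKᵢ = 1.2349, Σzᵢ/Kᵢ = 1.8043 — both > 1, two phases present.
Newton–Raphson from β = 0.5:
  β = 0.5000: g = -0.27372, g' = -0.7997 → β = 0.1577
  β = 0.1577: g = 0.02514, g' = -1.0756 → β = 0.1811
  β = 0.1811: g = 0.00059, g' = -1.0266 → β = 0.1817
Converged at β = 0.1817.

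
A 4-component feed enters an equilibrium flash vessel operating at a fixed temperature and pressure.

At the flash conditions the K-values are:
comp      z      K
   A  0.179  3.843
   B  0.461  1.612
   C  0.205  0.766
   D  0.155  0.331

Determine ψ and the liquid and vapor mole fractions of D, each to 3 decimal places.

ψ = 0.906, x_D = 0.393, y_D = 0.130

Newton–Raphson from ψ = 0.61:
  ψ = 0.610: g = 0.1604, g' = -0.498 → ψ = 0.932
  ψ = 0.932: g = -0.0176, g' = -0.686 → ψ = 0.906
Converged at ψ = 0.906.
Compositions from xᵢ = zᵢ/(1+ψ(Kᵢ−1)), yᵢ = Kᵢxᵢ:
  A: x = 0.050, y = 0.192
  B: x = 0.297, y = 0.478
  C: x = 0.260, y = 0.199
  D: x = 0.393, y = 0.130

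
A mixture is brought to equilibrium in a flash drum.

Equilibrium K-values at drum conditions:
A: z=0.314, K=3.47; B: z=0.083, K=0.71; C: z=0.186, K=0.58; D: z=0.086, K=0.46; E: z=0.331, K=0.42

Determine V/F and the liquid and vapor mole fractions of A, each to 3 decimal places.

V/F = 0.349, x_A = 0.169, y_A = 0.585

Material balance + equilibrium reduce to Σ zᵢ(Kᵢ−1)/(1+V/F(Kᵢ−1)) = 0.
g(0) = ΣzᵢKᵢ − 1 = 0.435 and g(1) = 1 − Σzᵢ/Kᵢ = -0.503, so a root lies in (0, 1).
Iterate (Newton) starting at V/F = 0.53:
  V/F = 0.530: g = -0.1353, g' = -0.705 → V/F = 0.338
  V/F = 0.338: g = 0.0094, g' = -0.832 → V/F = 0.349
Converged at V/F = 0.349.
Compositions from xᵢ = zᵢ/(1+V/F(Kᵢ−1)), yᵢ = Kᵢxᵢ:
  A: x = 0.169, y = 0.585
  B: x = 0.092, y = 0.066
  C: x = 0.218, y = 0.126
  D: x = 0.106, y = 0.049
  E: x = 0.415, y = 0.174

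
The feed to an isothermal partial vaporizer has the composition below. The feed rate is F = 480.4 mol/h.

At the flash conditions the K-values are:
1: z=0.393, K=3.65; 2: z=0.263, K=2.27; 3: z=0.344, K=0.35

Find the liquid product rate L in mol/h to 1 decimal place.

L = 80.5 mol/h

Let ψ = V/F and solve Σ zᵢ(Kᵢ−1)/(1+ψ(Kᵢ−1)) = 0.
g(0) = ΣzᵢKᵢ − 1 = 1.152 and g(1) = 1 − Σzᵢ/Kᵢ = -0.206, so a root lies in (0, 1).
Newton iteration, ψ⁰ = 0.5:
  ψ = 0.500: g = 0.3210, g' = -0.988 → ψ = 0.825
  ψ = 0.825: g = 0.0080, g' = -1.049 → ψ = 0.832
Converged at ψ = 0.832.
Then V = ψ·F = 0.8324·480.4 = 399.9 mol/h and L = F − V = 80.5 mol/h.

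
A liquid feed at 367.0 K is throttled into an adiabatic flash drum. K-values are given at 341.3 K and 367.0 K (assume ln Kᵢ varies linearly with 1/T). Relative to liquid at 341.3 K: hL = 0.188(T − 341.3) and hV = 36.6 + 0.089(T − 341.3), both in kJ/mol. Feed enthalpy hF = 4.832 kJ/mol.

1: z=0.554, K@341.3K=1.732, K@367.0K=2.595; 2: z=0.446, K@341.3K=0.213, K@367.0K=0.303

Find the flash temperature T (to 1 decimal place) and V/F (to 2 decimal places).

Adiabatic flash: solve Rachford–Rice at each trial T, then check hF = ψ·hV(T) + (1−ψ)·hL(T).
  T = 341.3 K: K = (1.732, 0.213), RR gives ψ = 0.095, H_out = 3.464 kJ/mol
  T = 367.0 K: K = (2.595, 0.303), RR gives ψ = 0.515, H_out = 22.377 kJ/mol
  T = 354.1 K: K = (2.134, 0.255), RR gives ψ = 0.351, H_out = 14.802 kJ/mol
  T = 347.7 K: K = (1.926, 0.234), RR gives ψ = 0.241, H_out = 9.885 kJ/mol
  T = 344.5 K: K = (1.827, 0.223), RR gives ψ = 0.174, H_out = 6.920 kJ/mol
  T = 342.9 K: K = (1.779, 0.218), RR gives ψ = 0.136, H_out = 5.264 kJ/mol
Linear interpolation between T = 341.3 (H_out = 3.464) and T = 342.9 (H_out = 5.264) on hF = 4.832 gives T ≈ 342.5 K, at which ψ = 0.13.

T = 342.5 K, V/F = 0.13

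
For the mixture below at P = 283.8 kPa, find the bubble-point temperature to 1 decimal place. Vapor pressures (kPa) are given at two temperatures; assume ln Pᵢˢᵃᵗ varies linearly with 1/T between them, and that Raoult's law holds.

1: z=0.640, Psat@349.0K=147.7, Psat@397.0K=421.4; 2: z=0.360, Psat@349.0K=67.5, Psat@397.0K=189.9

Bubble-point temperature: ΣzᵢPᵢˢᵃᵗ(T) = P. Interpolate ln Pᵢˢᵃᵗ = aᵢ + bᵢ/T.
  T = 349.0 K: ΣzᵢPᵢˢᵃᵗ = 118.83 kPa
  T = 397.0 K: ΣzᵢPᵢˢᵃᵗ = 338.06 kPa
  T = 373.0 K: ΣzᵢPᵢˢᵃᵗ = 207.28 kPa
  T = 385.0 K: ΣzᵢPᵢˢᵃᵗ = 266.74 kPa
  T = 391.0 K: ΣzᵢPᵢˢᵃᵗ = 300.84 kPa
  T = 388.0 K: ΣzᵢPᵢˢᵃᵗ = 283.41 kPa
  T = 389.5 K: ΣzᵢPᵢˢᵃᵗ = 292.03 kPa
Interpolating between 388.0 K and 389.5 K gives T ≈ 388.1 K.

T = 388.1 K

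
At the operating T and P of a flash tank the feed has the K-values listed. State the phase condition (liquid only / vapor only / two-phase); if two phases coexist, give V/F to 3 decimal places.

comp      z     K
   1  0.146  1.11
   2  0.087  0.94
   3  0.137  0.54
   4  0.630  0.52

liquid only

ΣzᵢKᵢ = 0.645; Σzᵢ/Kᵢ = 1.689.
Since ΣzᵢKᵢ < 1 the mixture is below its bubble point — single liquid phase.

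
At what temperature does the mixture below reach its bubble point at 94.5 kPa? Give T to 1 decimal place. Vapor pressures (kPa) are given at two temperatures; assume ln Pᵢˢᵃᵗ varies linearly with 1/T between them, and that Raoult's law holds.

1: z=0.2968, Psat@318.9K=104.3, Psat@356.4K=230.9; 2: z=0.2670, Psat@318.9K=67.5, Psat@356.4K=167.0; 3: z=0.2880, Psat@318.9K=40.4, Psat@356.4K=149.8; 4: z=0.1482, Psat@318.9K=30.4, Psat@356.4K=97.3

T = 332.6 K

Bubble-point temperature: ΣzᵢPᵢˢᵃᵗ(T) = P. Interpolate ln Pᵢˢᵃᵗ = aᵢ + bᵢ/T.
  T = 318.9 K: ΣzᵢPᵢˢᵃᵗ = 65.12 kPa
  T = 356.4 K: ΣzᵢPᵢˢᵃᵗ = 170.68 kPa
  T = 337.6 K: ΣzᵢPᵢˢᵃᵗ = 107.58 kPa
  T = 328.2 K: ΣzᵢPᵢˢᵃᵗ = 84.07 kPa
  T = 332.9 K: ΣzᵢPᵢˢᵃᵗ = 95.23 kPa
  T = 330.5 K: ΣzᵢPᵢˢᵃᵗ = 89.39 kPa
Interpolating between 330.5 K and 332.9 K gives T ≈ 332.6 K.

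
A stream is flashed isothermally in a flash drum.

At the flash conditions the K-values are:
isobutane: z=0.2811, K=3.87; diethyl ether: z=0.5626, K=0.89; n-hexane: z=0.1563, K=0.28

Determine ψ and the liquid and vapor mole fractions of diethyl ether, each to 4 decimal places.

Rachford–Rice: g(ψ) = Σ zᵢ(Kᵢ−1)/(1+ψ(Kᵢ−1)) = 0.
g(0) = ΣzᵢKᵢ − 1 = 0.6323 and g(1) = 1 − Σzᵢ/Kᵢ = -0.2630, so a root lies in (0, 1).
Newton iteration, ψ⁰ = 0.4:
  ψ = 0.4000: g = 0.15279, g' = -0.6691 → ψ = 0.6284
  ψ = 0.6284: g = 0.01579, g' = -0.5727 → ψ = 0.6559
  ψ = 0.6559: g = -0.00006, g' = -0.5775 → ψ = 0.6558
Converged at ψ = 0.6558.
Compositions from xᵢ = zᵢ/(1+ψ(Kᵢ−1)), yᵢ = Kᵢxᵢ:
  isobutane: x = 0.0975, y = 0.3774
  diethyl ether: x = 0.6063, y = 0.5396
  n-hexane: x = 0.2961, y = 0.0829

ψ = 0.6558, x_diethyl ether = 0.6063, y_diethyl ether = 0.5396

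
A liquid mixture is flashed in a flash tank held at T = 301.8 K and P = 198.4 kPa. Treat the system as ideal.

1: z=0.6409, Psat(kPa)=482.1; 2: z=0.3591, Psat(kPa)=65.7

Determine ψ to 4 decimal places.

Raoult's law: Kᵢ = Pᵢˢᵃᵗ/P = Pᵢˢᵃᵗ/198.4.
  K_1 = 482.1/198.4 = 2.429940, K_2 = 65.7/198.4 = 0.331149
Rachford–Rice: g(ψ) = Σ zᵢ(Kᵢ−1)/(1+ψ(Kᵢ−1)) = 0.
Check two-phase: ΣzᵢKᵢ = 1.6763 > 1 and Σzᵢ/Kᵢ = 1.3482 > 1, so g(0) = 0.6763 > 0 and g(1) = -0.3482 < 0.
Newton iteration, ψ⁰ = 0.32:
  ψ = 0.3200: g = 0.32316, g' = -0.8769 → ψ = 0.6885
  ψ = 0.6885: g = 0.01657, g' = -0.8847 → ψ = 0.7073
  ψ = 0.7073: g = -0.00016, g' = -0.9025 → ψ = 0.7071
Converged at ψ = 0.7071.

ψ = 0.7071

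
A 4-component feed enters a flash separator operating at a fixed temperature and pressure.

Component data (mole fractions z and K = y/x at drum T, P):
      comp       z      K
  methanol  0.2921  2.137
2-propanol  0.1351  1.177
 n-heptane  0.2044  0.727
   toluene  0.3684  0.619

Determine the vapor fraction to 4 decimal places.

ψ = 0.4835

Rachford–Rice: g(ψ) = Σ zᵢ(Kᵢ−1)/(1+ψ(Kᵢ−1)) = 0.
Feasibility: ΣzᵢKᵢ = 1.1599, Σzᵢ/Kᵢ = 1.1278 — both > 1, two phases present.
Newton iteration, ψ⁰ = 0.5:
  ψ = 0.5000: g = -0.00430, g' = -0.2591 → ψ = 0.4834
  ψ = 0.4834: g = 0.00002, g' = -0.2614 → ψ = 0.4835
Converged at ψ = 0.4835.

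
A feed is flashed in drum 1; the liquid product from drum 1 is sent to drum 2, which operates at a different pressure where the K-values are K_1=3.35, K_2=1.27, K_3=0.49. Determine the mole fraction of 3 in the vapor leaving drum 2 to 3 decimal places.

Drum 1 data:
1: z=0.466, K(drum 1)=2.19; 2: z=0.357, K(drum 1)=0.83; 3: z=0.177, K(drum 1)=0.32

y_3 (drum 2) = 0.284

Drum 1:
Iterate (Newton) starting at ψ₁ = 0.5:
  ψ₁ = 0.500: g = 0.0990, g' = -0.460 → ψ₁ = 0.715
  ψ₁ = 0.715: g = -0.0039, g' = -0.516 → ψ₁ = 0.708
Converged at ψ₁ = 0.708.
Drum-1 compositions:
  1: x = 0.253, y = 0.554
  2: x = 0.406, y = 0.337
  3: x = 0.341, y = 0.109
Drum-2 feed = drum-1 liquid: z₂ = (0.2530, 0.4058, 0.3412).
Drum 2:
Let ψ₂ = V/F and solve Σ zᵢ(Kᵢ−1)/(1+ψ₂(Kᵢ−1)) = 0.
Check two-phase: ΣzᵢKᵢ = 1.530 > 1 and Σzᵢ/Kᵢ = 1.091 > 1, so g(0) = 0.530 > 0 and g(1) = -0.091 < 0.
Newton iteration, ψ₂⁰ = 0.5:
  ψ₂ = 0.500: g = 0.1363, g' = -0.478 → ψ₂ = 0.785
  ψ₂ = 0.785: g = 0.0092, g' = -0.440 → ψ₂ = 0.806
Converged at ψ₂ = 0.806.
  1: x = 0.087, y = 0.293
  2: x = 0.333, y = 0.423
  3: x = 0.579, y = 0.284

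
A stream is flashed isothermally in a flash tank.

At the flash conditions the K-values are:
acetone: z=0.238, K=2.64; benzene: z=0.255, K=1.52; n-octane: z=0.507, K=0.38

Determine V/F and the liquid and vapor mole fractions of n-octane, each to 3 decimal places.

Rachford–Rice: g(V/F) = Σ zᵢ(Kᵢ−1)/(1+V/F(Kᵢ−1)) = 0.
g(0) = ΣzᵢKᵢ − 1 = 0.209 and g(1) = 1 − Σzᵢ/Kᵢ = -0.592, so a root lies in (0, 1).
Newton iteration, V/F⁰ = 0.67:
  V/F = 0.670: g = -0.2534, g' = -0.754 → V/F = 0.334
  V/F = 0.334: g = -0.0311, g' = -0.627 → V/F = 0.284
Converged at V/F = 0.284.
Compositions from xᵢ = zᵢ/(1+V/F(Kᵢ−1)), yᵢ = Kᵢxᵢ:
  acetone: x = 0.162, y = 0.428
  benzene: x = 0.222, y = 0.338
  n-octane: x = 0.616, y = 0.234

V/F = 0.284, x_n-octane = 0.616, y_n-octane = 0.234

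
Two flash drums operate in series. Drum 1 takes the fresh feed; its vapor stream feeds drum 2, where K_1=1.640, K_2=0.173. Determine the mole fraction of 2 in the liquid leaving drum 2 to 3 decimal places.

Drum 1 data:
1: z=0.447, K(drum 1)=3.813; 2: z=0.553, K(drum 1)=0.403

Drum 1:
Rachford–Rice: g(ψ₁) = Σ zᵢ(Kᵢ−1)/(1+ψ₁(Kᵢ−1)) = 0.
g(0) = ΣzᵢKᵢ − 1 = 0.927 and g(1) = 1 − Σzᵢ/Kᵢ = -0.489, so a root lies in (0, 1).
Iterate (Newton) starting at ψ₁ = 0.52:
  ψ₁ = 0.520: g = 0.0318, g' = -0.998 → ψ₁ = 0.552
Converged at ψ₁ = 0.552.
Drum-1 compositions:
  1: x = 0.175, y = 0.668
  2: x = 0.825, y = 0.332
Drum-2 feed = drum-1 vapor: z₂ = (0.6676, 0.3324).
Drum 2:
Rachford–Rice: g(ψ₂) = Σ zᵢ(Kᵢ−1)/(1+ψ₂(Kᵢ−1)) = 0.
g(0) = ΣzᵢKᵢ − 1 = 0.152 and g(1) = 1 − Σzᵢ/Kᵢ = -1.329, so a root lies in (0, 1).
Iterate (Newton) starting at ψ₂ = 0.5:
  ψ₂ = 0.500: g = -0.1451, g' = -0.818 → ψ₂ = 0.323
  ψ₂ = 0.323: g = -0.0208, g' = -0.611 → ψ₂ = 0.288
Converged at ψ₂ = 0.288.
  1: x = 0.564, y = 0.925
  2: x = 0.436, y = 0.075

x_2 (drum 2) = 0.436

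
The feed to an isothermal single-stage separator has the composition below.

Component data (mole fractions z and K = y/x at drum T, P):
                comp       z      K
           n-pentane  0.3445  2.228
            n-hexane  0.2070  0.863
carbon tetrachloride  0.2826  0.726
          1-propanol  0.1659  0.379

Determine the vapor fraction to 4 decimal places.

ψ = 0.4797

Newton–Raphson from ψ = 0.5:
  ψ = 0.5000: g = -0.00748, g' = -0.3670 → ψ = 0.4796
  ψ = 0.4796: g = 0.00001, g' = -0.3681 → ψ = 0.4797
Converged at ψ = 0.4797.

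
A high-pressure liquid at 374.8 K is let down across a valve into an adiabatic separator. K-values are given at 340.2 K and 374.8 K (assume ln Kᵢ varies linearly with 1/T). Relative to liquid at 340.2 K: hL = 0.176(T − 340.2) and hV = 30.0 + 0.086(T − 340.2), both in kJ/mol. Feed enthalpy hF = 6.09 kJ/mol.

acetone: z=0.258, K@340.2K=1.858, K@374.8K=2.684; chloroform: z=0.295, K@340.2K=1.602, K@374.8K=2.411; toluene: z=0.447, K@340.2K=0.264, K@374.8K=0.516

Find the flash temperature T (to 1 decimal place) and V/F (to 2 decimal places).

Adiabatic flash: solve Rachford–Rice at each trial T, then check hF = ψ·hV(T) + (1−ψ)·hL(T).
  T = 340.2 K: K = (1.858, 1.602, 0.264), RR gives ψ = 0.130, H_out = 3.903 kJ/mol
  T = 374.8 K: K = (2.684, 2.411, 0.516), RR gives ψ = 0.851, H_out = 28.962 kJ/mol
  T = 357.5 K: K = (2.253, 1.985, 0.375), RR gives ψ = 0.480, H_out = 16.704 kJ/mol
  T = 348.9 K: K = (2.052, 1.789, 0.316), RR gives ψ = 0.316, H_out = 10.775 kJ/mol
  T = 344.5 K: K = (1.953, 1.693, 0.289), RR gives ψ = 0.227, H_out = 7.468 kJ/mol
  T = 342.4 K: K = (1.906, 1.648, 0.277), RR gives ψ = 0.181, H_out = 5.777 kJ/mol
Linear interpolation between T = 342.4 (H_out = 5.777) and T = 344.5 (H_out = 7.468) on hF = 6.09 gives T ≈ 342.8 K, at which ψ = 0.19.

T = 342.8 K, V/F = 0.19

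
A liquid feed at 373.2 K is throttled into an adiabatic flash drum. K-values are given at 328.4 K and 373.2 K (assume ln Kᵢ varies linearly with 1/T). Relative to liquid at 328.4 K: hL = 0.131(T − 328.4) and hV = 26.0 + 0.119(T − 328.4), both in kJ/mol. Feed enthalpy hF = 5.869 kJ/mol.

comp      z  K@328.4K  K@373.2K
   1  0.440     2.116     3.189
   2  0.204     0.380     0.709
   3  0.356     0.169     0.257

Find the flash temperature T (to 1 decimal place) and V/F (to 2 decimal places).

Adiabatic flash: solve Rachford–Rice at each trial T, then check hF = ψ·hV(T) + (1−ψ)·hL(T).
  T = 328.4 K: K = (2.116, 0.380, 0.169), RR gives ψ = 0.081, H_out = 2.105 kJ/mol
  T = 373.2 K: K = (3.189, 0.709, 0.257), RR gives ψ = 0.470, H_out = 17.824 kJ/mol
  T = 350.8 K: K = (2.632, 0.529, 0.211), RR gives ψ = 0.303, H_out = 10.718 kJ/mol
  T = 339.6 K: K = (2.368, 0.451, 0.190), RR gives ψ = 0.203, H_out = 6.714 kJ/mol
  T = 334.0 K: K = (2.241, 0.415, 0.179), RR gives ψ = 0.146, H_out = 4.509 kJ/mol
  T = 336.8 K: K = (2.304, 0.433, 0.184), RR gives ψ = 0.175, H_out = 5.633 kJ/mol
  T = 338.2 K: K = (2.336, 0.442, 0.187), RR gives ψ = 0.189, H_out = 6.178 kJ/mol
Linear interpolation between T = 336.8 (H_out = 5.633) and T = 338.2 (H_out = 6.178) on hF = 5.869 gives T ≈ 337.4 K, at which ψ = 0.18.

T = 337.4 K, V/F = 0.18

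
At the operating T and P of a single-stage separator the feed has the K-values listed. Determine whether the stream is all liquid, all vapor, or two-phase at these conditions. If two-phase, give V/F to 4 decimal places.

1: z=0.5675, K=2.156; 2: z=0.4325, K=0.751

all vapor

ΣzᵢKᵢ = 1.5483; Σzᵢ/Kᵢ = 0.8391.
Since Σzᵢ/Kᵢ < 1 the mixture is above its dew point — single vapor phase.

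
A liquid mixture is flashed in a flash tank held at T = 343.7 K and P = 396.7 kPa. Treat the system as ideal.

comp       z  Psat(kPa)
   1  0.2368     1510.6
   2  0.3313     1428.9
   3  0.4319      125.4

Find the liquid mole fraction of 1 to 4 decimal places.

x_1 = 0.0822

Raoult's law: Kᵢ = Pᵢˢᵃᵗ/P = Pᵢˢᵃᵗ/396.7.
  K_1 = 1510.6/396.7 = 3.807915, K_2 = 1428.9/396.7 = 3.601966, K_3 = 125.4/396.7 = 0.316108
Let ψ = V/F and solve Σ zᵢ(Kᵢ−1)/(1+ψ(Kᵢ−1)) = 0.
Feasibility: ΣzᵢKᵢ = 2.2316, Σzᵢ/Kᵢ = 1.5205 — both > 1, two phases present.
Newton–Raphson from ψ = 0.47:
  ψ = 0.4700: g = 0.23914, g' = -1.2396 → ψ = 0.6629
  ψ = 0.6629: g = 0.00838, g' = -1.2061 → ψ = 0.6699
Converged at ψ = 0.6699.
Compositions from xᵢ = zᵢ/(1+ψ(Kᵢ−1)), yᵢ = Kᵢxᵢ:
  1: x = 0.0822, y = 0.3130
  2: x = 0.1208, y = 0.4351
  3: x = 0.7970, y = 0.2519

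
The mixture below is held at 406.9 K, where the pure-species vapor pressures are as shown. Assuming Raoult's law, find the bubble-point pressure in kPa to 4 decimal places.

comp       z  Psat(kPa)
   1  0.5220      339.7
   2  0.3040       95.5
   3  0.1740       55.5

At the bubble point ψ → 0, so ΣzᵢKᵢ = 1 with Kᵢ = Pᵢˢᵃᵗ/P ⇒ P = ΣzᵢPᵢˢᵃᵗ.
P = 0.5220·339.7 + 0.3040·95.5 + 0.1740·55.5 = 216.0124 kPa

Pbub = 216.0124 kPa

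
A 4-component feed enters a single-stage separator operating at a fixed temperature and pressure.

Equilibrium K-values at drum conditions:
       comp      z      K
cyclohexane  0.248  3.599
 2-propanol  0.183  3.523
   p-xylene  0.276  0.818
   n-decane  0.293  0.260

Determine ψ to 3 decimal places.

ψ = 0.589

Let ψ = V/F and solve Σ zᵢ(Kᵢ−1)/(1+ψ(Kᵢ−1)) = 0.
Check two-phase: ΣzᵢKᵢ = 1.839 > 1 and Σzᵢ/Kᵢ = 1.585 > 1, so g(0) = 0.839 > 0 and g(1) = -0.585 < 0.
Newton–Raphson from ψ = 0.6:
  ψ = 0.600: g = -0.0108, g' = -0.971 → ψ = 0.589
Converged at ψ = 0.589.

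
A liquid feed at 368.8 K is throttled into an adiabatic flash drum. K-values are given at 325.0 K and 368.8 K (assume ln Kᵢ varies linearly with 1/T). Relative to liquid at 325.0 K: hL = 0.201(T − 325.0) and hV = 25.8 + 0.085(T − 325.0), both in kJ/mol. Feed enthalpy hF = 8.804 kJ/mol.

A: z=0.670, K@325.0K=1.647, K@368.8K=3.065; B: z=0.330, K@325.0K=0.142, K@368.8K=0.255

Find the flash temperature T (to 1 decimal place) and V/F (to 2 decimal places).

T = 327.6 K, V/F = 0.33

Adiabatic flash: solve Rachford–Rice at each trial T, then check hF = ψ·hV(T) + (1−ψ)·hL(T).
  T = 325.0 K: K = (1.647, 0.142), RR gives ψ = 0.271, H_out = 6.988 kJ/mol
  T = 368.8 K: K = (3.065, 0.255), RR gives ψ = 0.740, H_out = 24.126 kJ/mol
  T = 346.9 K: K = (2.291, 0.194), RR gives ψ = 0.576, H_out = 17.789 kJ/mol
  T = 335.9 K: K = (1.952, 0.167), RR gives ψ = 0.457, H_out = 13.408 kJ/mol
  T = 330.4 K: K = (1.794, 0.154), RR gives ψ = 0.376, H_out = 10.557 kJ/mol
  T = 327.7 K: K = (1.720, 0.148), RR gives ψ = 0.328, H_out = 8.893 kJ/mol
  T = 326.4 K: K = (1.684, 0.145), RR gives ψ = 0.301, H_out = 8.010 kJ/mol
Linear interpolation between T = 326.4 (H_out = 8.010) and T = 327.7 (H_out = 8.893) on hF = 8.804 gives T ≈ 327.6 K, at which ψ = 0.33.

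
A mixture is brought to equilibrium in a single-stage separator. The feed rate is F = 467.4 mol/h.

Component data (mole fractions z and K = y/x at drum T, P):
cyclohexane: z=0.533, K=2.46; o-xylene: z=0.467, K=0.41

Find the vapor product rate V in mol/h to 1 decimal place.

Newton iteration, β⁰ = 0.44:
  β = 0.440: g = 0.1017, g' = -0.718 → β = 0.582
  β = 0.582: g = 0.0013, g' = -0.709 → β = 0.584
Converged at β = 0.584.
Then V = β·F = 0.5835·467.4 = 272.7 mol/h and L = F − V = 194.7 mol/h.

V = 272.7 mol/h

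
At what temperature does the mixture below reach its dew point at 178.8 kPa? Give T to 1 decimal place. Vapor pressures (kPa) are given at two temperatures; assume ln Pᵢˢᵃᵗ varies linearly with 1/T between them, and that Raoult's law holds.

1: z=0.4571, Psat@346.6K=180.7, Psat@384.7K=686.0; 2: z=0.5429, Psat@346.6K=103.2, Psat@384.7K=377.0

T = 355.5 K

Dew-point temperature: Σzᵢ·P/Pᵢˢᵃᵗ(T) = 1. Interpolate ln Pᵢˢᵃᵗ = aᵢ + bᵢ/T.
  T = 346.6 K: ΣzᵢP/Pᵢˢᵃᵗ = 1.3929
  T = 384.7 K: ΣzᵢP/Pᵢˢᵃᵗ = 0.3766
  T = 365.6 K: ΣzᵢP/Pᵢˢᵃᵗ = 0.7012
  T = 356.1 K: ΣzᵢP/Pᵢˢᵃᵗ = 0.9793
  T = 351.4 K: ΣzᵢP/Pᵢˢᵃᵗ = 1.1630
  T = 353.8 K: ΣzᵢP/Pᵢˢᵃᵗ = 1.0646
Interpolating between 353.8 K and 356.1 K gives T ≈ 355.5 K.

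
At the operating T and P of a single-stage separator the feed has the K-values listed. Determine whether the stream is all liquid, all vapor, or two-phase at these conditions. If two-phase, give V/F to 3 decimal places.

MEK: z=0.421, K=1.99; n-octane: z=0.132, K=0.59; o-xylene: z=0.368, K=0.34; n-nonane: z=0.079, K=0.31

ΣzᵢKᵢ = 1.065; Σzᵢ/Kᵢ = 1.772.
Both exceed 1, so a two-phase solution exists.
Let ψ = V/F and solve Σ zᵢ(Kᵢ−1)/(1+ψ(Kᵢ−1)) = 0.
Newton iteration, ψ⁰ = 0.33:
  ψ = 0.330: g = -0.1295, g' = -0.589 → ψ = 0.110
  ψ = 0.110: g = -0.0018, g' = -0.590 → ψ = 0.107
Converged at ψ = 0.107.

two-phase, V/F = 0.107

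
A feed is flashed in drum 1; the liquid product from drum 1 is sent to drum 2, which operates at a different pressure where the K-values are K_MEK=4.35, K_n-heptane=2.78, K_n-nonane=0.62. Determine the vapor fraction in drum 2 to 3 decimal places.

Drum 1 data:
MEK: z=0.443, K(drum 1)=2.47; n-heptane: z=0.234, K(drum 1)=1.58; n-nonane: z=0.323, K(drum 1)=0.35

Drum 1:
Rachford–Rice: g(ψ₁) = Σ zᵢ(Kᵢ−1)/(1+ψ₁(Kᵢ−1)) = 0.
Check two-phase: ΣzᵢKᵢ = 1.577 > 1 and Σzᵢ/Kᵢ = 1.250 > 1, so g(0) = 0.577 > 0 and g(1) = -0.250 < 0.
Iterate (Newton) starting at ψ₁ = 0.5:
  ψ₁ = 0.500: g = 0.1695, g' = -0.665 → ψ₁ = 0.755
  ψ₁ = 0.755: g = -0.0092, g' = -0.779 → ψ₁ = 0.743
Converged at ψ₁ = 0.743.
Drum-1 compositions:
  MEK: x = 0.212, y = 0.523
  n-heptane: x = 0.164, y = 0.258
  n-nonane: x = 0.625, y = 0.219
Drum-2 feed = drum-1 liquid: z₂ = (0.2117, 0.1635, 0.6247).
Drum 2:
Rachford–Rice: g(ψ₂) = Σ zᵢ(Kᵢ−1)/(1+ψ₂(Kᵢ−1)) = 0.
g(0) = ΣzᵢKᵢ − 1 = 0.763 and g(1) = 1 − Σzᵢ/Kᵢ = -0.115, so a root lies in (0, 1).
Newton iteration, ψ₂⁰ = 0.5:
  ψ₂ = 0.500: g = 0.1261, g' = -0.615 → ψ₂ = 0.705
  ψ₂ = 0.705: g = 0.0157, g' = -0.480 → ψ₂ = 0.738
Converged at ψ₂ = 0.738.
  MEK: x = 0.061, y = 0.265
  n-heptane: x = 0.071, y = 0.196
  n-nonane: x = 0.868, y = 0.538

V/F (drum 2) = 0.738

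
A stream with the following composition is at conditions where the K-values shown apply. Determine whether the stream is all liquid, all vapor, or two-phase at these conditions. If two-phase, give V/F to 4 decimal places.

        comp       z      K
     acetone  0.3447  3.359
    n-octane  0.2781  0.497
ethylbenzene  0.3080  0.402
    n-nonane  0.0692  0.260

ΣzᵢKᵢ = 1.4379; Σzᵢ/Kᵢ = 1.6945.
Both exceed 1, so a two-phase solution exists.
Let ψ = V/F and solve Σ zᵢ(Kᵢ−1)/(1+ψ(Kᵢ−1)) = 0.
Newton iteration, ψ⁰ = 0.52:
  ψ = 0.5200: g = -0.17479, g' = -0.8480 → ψ = 0.3139
  ψ = 0.3139: g = 0.00765, g' = -0.9637 → ψ = 0.3218
  ψ = 0.3218: g = 0.00004, g' = -0.9542 → ψ = 0.3219
Converged at ψ = 0.3219.

two-phase, V/F = 0.3219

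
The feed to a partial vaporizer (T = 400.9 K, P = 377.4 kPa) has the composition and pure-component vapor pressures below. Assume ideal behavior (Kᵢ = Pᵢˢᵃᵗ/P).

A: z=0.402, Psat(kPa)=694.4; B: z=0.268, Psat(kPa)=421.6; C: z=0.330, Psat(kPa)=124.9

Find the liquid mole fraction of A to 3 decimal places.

x_A = 0.309

Raoult's law: Kᵢ = Pᵢˢᵃᵗ/P = Pᵢˢᵃᵗ/377.4.
  K_A = 694.4/377.4 = 1.83996, K_B = 421.6/377.4 = 1.11712, K_C = 124.9/377.4 = 0.33095
Newton iteration, ψ⁰ = 0.5:
  ψ = 0.500: g = -0.0643, g' = -0.477 → ψ = 0.365
  ψ = 0.365: g = -0.0037, g' = -0.428 → ψ = 0.357
Converged at ψ = 0.357.
Compositions from xᵢ = zᵢ/(1+ψ(Kᵢ−1)), yᵢ = Kᵢxᵢ:
  A: x = 0.309, y = 0.569
  B: x = 0.257, y = 0.287
  C: x = 0.433, y = 0.143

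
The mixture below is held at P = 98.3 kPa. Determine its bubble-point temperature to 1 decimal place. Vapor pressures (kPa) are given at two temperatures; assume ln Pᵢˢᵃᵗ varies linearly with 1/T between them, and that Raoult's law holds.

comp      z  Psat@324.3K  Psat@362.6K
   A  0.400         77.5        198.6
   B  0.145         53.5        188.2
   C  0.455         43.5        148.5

T = 341.5 K

Bubble-point temperature: ΣzᵢPᵢˢᵃᵗ(T) = P. Interpolate ln Pᵢˢᵃᵗ = aᵢ + bᵢ/T.
  T = 324.3 K: ΣzᵢPᵢˢᵃᵗ = 58.55 kPa
  T = 362.6 K: ΣzᵢPᵢˢᵃᵗ = 174.30 kPa
  T = 343.5 K: ΣzᵢPᵢˢᵃᵗ = 104.00 kPa
  T = 333.9 K: ΣzᵢPᵢˢᵃᵗ = 78.62 kPa
  T = 338.7 K: ΣzᵢPᵢˢᵃᵗ = 90.59 kPa
  T = 341.1 K: ΣzᵢPᵢˢᵃᵗ = 97.11 kPa
Interpolating between 341.1 K and 343.5 K gives T ≈ 341.5 K.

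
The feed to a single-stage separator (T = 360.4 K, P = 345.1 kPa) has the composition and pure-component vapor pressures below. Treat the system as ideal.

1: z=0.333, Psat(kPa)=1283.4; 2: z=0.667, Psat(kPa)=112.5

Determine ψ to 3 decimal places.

Raoult's law: Kᵢ = Pᵢˢᵃᵗ/P = Pᵢˢᵃᵗ/345.1.
  K_1 = 1283.4/345.1 = 3.71892, K_2 = 112.5/345.1 = 0.32599
Material balance + equilibrium reduce to Σ zᵢ(Kᵢ−1)/(1+ψ(Kᵢ−1)) = 0.
Feasibility: ΣzᵢKᵢ = 1.456, Σzᵢ/Kᵢ = 2.136 — both > 1, two phases present.
Binary case is linear: z₁(K₁−1)(1+ψ(K₂−1)) + z₂(K₂−1)(1+ψ(K₁−1)) = 0
⇒ ψ = [z₁(K₁−1)+z₂(K₂−1)] / [−(K₁−1)(K₂−1)] = 0.4558/1.8326 = 0.249

ψ = 0.249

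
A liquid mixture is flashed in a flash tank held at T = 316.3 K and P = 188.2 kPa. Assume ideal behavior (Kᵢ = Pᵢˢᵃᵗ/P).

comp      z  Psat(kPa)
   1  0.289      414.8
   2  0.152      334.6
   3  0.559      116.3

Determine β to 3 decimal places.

β = 0.617

Raoult's law: Kᵢ = Pᵢˢᵃᵗ/P = Pᵢˢᵃᵗ/188.2.
  K_1 = 414.8/188.2 = 2.20404, K_2 = 334.6/188.2 = 1.77790, K_3 = 116.3/188.2 = 0.61796
Material balance + equilibrium reduce to Σ zᵢ(Kᵢ−1)/(1+β(Kᵢ−1)) = 0.
Check two-phase: ΣzᵢKᵢ = 1.253 > 1 and Σzᵢ/Kᵢ = 1.121 > 1, so g(0) = 0.253 > 0 and g(1) = -0.121 < 0.
Newton–Raphson from β = 0.5:
  β = 0.500: g = 0.0383, g' = -0.336 → β = 0.614
  β = 0.614: g = 0.0010, g' = -0.320 → β = 0.617
Converged at β = 0.617.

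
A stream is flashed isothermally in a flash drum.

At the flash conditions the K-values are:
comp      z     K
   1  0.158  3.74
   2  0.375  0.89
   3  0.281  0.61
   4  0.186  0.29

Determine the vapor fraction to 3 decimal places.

Newton–Raphson from ψ = 0.41:
  ψ = 0.410: g = -0.1561, g' = -0.515 → ψ = 0.107
  ψ = 0.107: g = 0.0357, g' = -0.870 → ψ = 0.148
  ψ = 0.148: g = 0.0021, g' = -0.770 → ψ = 0.151
Converged at ψ = 0.151.

ψ = 0.151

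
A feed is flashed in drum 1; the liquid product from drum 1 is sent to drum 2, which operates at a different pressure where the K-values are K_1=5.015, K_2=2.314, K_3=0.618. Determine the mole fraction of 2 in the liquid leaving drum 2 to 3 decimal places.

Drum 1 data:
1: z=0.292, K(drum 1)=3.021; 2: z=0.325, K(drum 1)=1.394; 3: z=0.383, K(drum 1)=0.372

x_2 (drum 2) = 0.136

Drum 1:
Newton iteration, ψ₁⁰ = 0.5:
  ψ₁ = 0.500: g = 0.0499, g' = -0.651 → ψ₁ = 0.577
  ψ₁ = 0.577: g = -0.0002, g' = -0.659 → ψ₁ = 0.576
Converged at ψ₁ = 0.576.
Drum-1 compositions:
  1: x = 0.135, y = 0.407
  2: x = 0.265, y = 0.369
  3: x = 0.600, y = 0.223
Drum-2 feed = drum-1 liquid: z₂ = (0.1349, 0.2649, 0.6003).
Drum 2:
Material balance + equilibrium reduce to Σ zᵢ(Kᵢ−1)/(1+ψ₂(Kᵢ−1)) = 0.
g(0) = ΣzᵢKᵢ − 1 = 0.660 and g(1) = 1 − Σzᵢ/Kᵢ = -0.113, so a root lies in (0, 1).
Newton iteration, ψ₂⁰ = 0.5:
  ψ₂ = 0.500: g = 0.1067, g' = -0.541 → ψ₂ = 0.697
  ψ₂ = 0.697: g = 0.0116, g' = -0.438 → ψ₂ = 0.724
Converged at ψ₂ = 0.724.
  1: x = 0.035, y = 0.173
  2: x = 0.136, y = 0.314
  3: x = 0.830, y = 0.513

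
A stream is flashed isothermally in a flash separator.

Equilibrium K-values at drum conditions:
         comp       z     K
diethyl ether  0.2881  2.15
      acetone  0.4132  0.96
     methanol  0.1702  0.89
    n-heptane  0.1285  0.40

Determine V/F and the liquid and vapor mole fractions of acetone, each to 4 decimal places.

V/F = 0.7510, x_acetone = 0.4260, y_acetone = 0.4090

Newton–Raphson from V/F = 0.5:
  V/F = 0.5000: g = 0.06354, g' = -0.2510 → V/F = 0.7531
  V/F = 0.7531: g = -0.00058, g' = -0.2665 → V/F = 0.7510
Converged at V/F = 0.7510.
Compositions from xᵢ = zᵢ/(1+V/F(Kᵢ−1)), yᵢ = Kᵢxᵢ:
  diethyl ether: x = 0.1546, y = 0.3324
  acetone: x = 0.4260, y = 0.4090
  methanol: x = 0.1855, y = 0.1651
  n-heptane: x = 0.2339, y = 0.0936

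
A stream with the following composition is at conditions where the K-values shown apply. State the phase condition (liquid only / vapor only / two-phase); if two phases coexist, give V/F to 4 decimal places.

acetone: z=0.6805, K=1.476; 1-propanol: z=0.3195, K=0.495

ΣzᵢKᵢ = 1.1626; Σzᵢ/Kᵢ = 1.1065.
Both exceed 1, so a two-phase solution exists.
Let ψ = V/F and solve Σ zᵢ(Kᵢ−1)/(1+ψ(Kᵢ−1)) = 0.
Binary case is linear: z₁(K₁−1)(1+ψ(K₂−1)) + z₂(K₂−1)(1+ψ(K₁−1)) = 0
⇒ ψ = [z₁(K₁−1)+z₂(K₂−1)] / [−(K₁−1)(K₂−1)] = 0.16257/0.24038 = 0.6763

two-phase, V/F = 0.6763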